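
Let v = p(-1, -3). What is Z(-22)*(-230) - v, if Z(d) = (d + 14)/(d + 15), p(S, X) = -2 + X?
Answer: -1805/7 ≈ -257.86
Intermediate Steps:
v = -5 (v = -2 - 3 = -5)
Z(d) = (14 + d)/(15 + d)
Z(-22)*(-230) - v = ((14 - 22)/(15 - 22))*(-230) - 1*(-5) = (-8/(-7))*(-230) + 5 = -⅐*(-8)*(-230) + 5 = (8/7)*(-230) + 5 = -1840/7 + 5 = -1805/7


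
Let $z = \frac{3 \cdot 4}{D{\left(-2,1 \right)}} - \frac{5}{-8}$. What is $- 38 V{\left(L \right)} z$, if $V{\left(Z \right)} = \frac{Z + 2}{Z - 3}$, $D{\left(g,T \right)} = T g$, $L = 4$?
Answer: $\frac{2451}{2} \approx 1225.5$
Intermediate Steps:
$V{\left(Z \right)} = \frac{2 + Z}{-3 + Z}$
$z = - \frac{43}{8}$ ($z = \frac{3 \cdot 4}{1 \left(-2\right)} - \frac{5}{-8} = \frac{12}{-2} - - \frac{5}{8} = 12 \left(- \frac{1}{2}\right) + \frac{5}{8} = -6 + \frac{5}{8} = - \frac{43}{8} \approx -5.375$)
$- 38 V{\left(L \right)} z = - 38 \frac{2 + 4}{-3 + 4} \left(- \frac{43}{8}\right) = - 38 \cdot 1^{-1} \cdot 6 \left(- \frac{43}{8}\right) = - 38 \cdot 1 \cdot 6 \left(- \frac{43}{8}\right) = \left(-38\right) 6 \left(- \frac{43}{8}\right) = \left(-228\right) \left(- \frac{43}{8}\right) = \frac{2451}{2}$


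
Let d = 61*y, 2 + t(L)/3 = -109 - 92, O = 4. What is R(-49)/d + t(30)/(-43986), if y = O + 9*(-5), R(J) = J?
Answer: 1226141/36669662 ≈ 0.033437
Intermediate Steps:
t(L) = -609 (t(L) = -6 + 3*(-109 - 92) = -6 + 3*(-201) = -6 - 603 = -609)
y = -41 (y = 4 + 9*(-5) = 4 - 45 = -41)
d = -2501 (d = 61*(-41) = -2501)
R(-49)/d + t(30)/(-43986) = -49/(-2501) - 609/(-43986) = -49*(-1/2501) - 609*(-1/43986) = 49/2501 + 203/14662 = 1226141/36669662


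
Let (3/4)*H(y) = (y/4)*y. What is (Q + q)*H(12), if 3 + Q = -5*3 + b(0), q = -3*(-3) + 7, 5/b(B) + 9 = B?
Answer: -368/3 ≈ -122.67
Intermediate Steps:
b(B) = 5/(-9 + B)
q = 16 (q = 9 + 7 = 16)
H(y) = y²/3 (H(y) = 4*((y/4)*y)/3 = 4*(y²/4)/3 = y²/3)
Q = -167/9 (Q = -3 + (-5*3 + 5/(-9 + 0)) = -3 + (-15 + 5/(-9)) = -3 + (-15 + 5*(-⅑)) = -3 + (-15 - 5/9) = -3 - 140/9 = -167/9 ≈ -18.556)
(Q + q)*H(12) = (-167/9 + 16)*((⅓)*12²) = -23*144/27 = -23/9*48 = -368/3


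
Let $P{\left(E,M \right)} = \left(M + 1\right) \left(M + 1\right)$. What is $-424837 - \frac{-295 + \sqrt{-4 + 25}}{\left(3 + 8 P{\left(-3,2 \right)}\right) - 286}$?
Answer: $- \frac{89640902}{211} + \frac{\sqrt{21}}{211} \approx -4.2484 \cdot 10^{5}$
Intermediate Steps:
$P{\left(E,M \right)} = \left(1 + M\right)^{2}$ ($P{\left(E,M \right)} = \left(1 + M\right) \left(1 + M\right) = \left(1 + M\right)^{2}$)
$-424837 - \frac{-295 + \sqrt{-4 + 25}}{\left(3 + 8 P{\left(-3,2 \right)}\right) - 286} = -424837 - \frac{-295 + \sqrt{-4 + 25}}{\left(3 + 8 \left(1 + 2\right)^{2}\right) - 286} = -424837 - \frac{-295 + \sqrt{21}}{\left(3 + 8 \cdot 3^{2}\right) - 286} = -424837 - \frac{-295 + \sqrt{21}}{\left(3 + 8 \cdot 9\right) - 286} = -424837 - \frac{-295 + \sqrt{21}}{\left(3 + 72\right) - 286} = -424837 - \frac{-295 + \sqrt{21}}{75 - 286} = -424837 - \frac{-295 + \sqrt{21}}{-211} = -424837 - - \frac{-295 + \sqrt{21}}{211} = -424837 - \left(\frac{295}{211} - \frac{\sqrt{21}}{211}\right) = - \frac{89640902}{211} + \frac{\sqrt{21}}{211}$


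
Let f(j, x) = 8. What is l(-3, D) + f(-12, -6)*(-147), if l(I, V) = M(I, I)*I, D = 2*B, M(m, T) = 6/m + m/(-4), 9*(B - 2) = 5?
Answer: -4689/4 ≈ -1172.3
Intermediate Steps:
B = 23/9 (B = 2 + (⅑)*5 = 2 + 5/9 = 23/9 ≈ 2.5556)
M(m, T) = 6/m - m/4 (M(m, T) = 6/m + m*(-¼) = 6/m - m/4)
D = 46/9 (D = 2*(23/9) = 46/9 ≈ 5.1111)
l(I, V) = I*(6/I - I/4) (l(I, V) = (6/I - I/4)*I = I*(6/I - I/4))
l(-3, D) + f(-12, -6)*(-147) = (6 - ¼*(-3)²) + 8*(-147) = (6 - ¼*9) - 1176 = (6 - 9/4) - 1176 = 15/4 - 1176 = -4689/4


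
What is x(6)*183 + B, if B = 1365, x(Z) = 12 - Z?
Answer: 2463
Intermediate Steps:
x(6)*183 + B = (12 - 1*6)*183 + 1365 = (12 - 6)*183 + 1365 = 6*183 + 1365 = 1098 + 1365 = 2463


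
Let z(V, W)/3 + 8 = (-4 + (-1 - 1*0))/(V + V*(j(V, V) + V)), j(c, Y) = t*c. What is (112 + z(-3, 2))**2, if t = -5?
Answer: 1320201/169 ≈ 7811.8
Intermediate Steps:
j(c, Y) = -5*c
z(V, W) = -24 - 15/(V - 4*V**2) (z(V, W) = -24 + 3*((-4 + (-1 - 1*0))/(V + V*(-5*V + V))) = -24 + 3*((-4 + (-1 + 0))/(V + V*(-4*V))) = -24 + 3*((-4 - 1)/(V - 4*V**2)) = -24 + 3*(-5/(V - 4*V**2)) = -24 - 15/(V - 4*V**2))
(112 + z(-3, 2))**2 = (112 + 3*(-5 - 8*(-3) + 32*(-3)**2)/(-3*(1 - 4*(-3))))**2 = (112 + 3*(-1/3)*(-5 + 24 + 32*9)/(1 + 12))**2 = (112 + 3*(-1/3)*(-5 + 24 + 288)/13)**2 = (112 + 3*(-1/3)*(1/13)*307)**2 = (112 - 307/13)**2 = (1149/13)**2 = 1320201/169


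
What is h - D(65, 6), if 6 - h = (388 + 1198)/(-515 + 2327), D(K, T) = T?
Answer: -793/906 ≈ -0.87528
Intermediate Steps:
h = 4643/906 (h = 6 - (388 + 1198)/(-515 + 2327) = 6 - 1586/1812 = 6 - 1*793/906 = 6 - 793/906 = 4643/906 ≈ 5.1247)
h - D(65, 6) = 4643/906 - 1*6 = 4643/906 - 6 = -793/906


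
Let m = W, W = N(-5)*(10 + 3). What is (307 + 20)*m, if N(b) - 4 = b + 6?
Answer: 21255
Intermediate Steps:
N(b) = 10 + b (N(b) = 4 + (b + 6) = 4 + (6 + b) = 10 + b)
W = 65 (W = (10 - 5)*(10 + 3) = 5*13 = 65)
m = 65
(307 + 20)*m = (307 + 20)*65 = 327*65 = 21255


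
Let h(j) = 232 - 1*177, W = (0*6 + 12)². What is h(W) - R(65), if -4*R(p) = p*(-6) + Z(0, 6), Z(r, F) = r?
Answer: -85/2 ≈ -42.500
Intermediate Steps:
W = 144 (W = (0 + 12)² = 12² = 144)
h(j) = 55 (h(j) = 232 - 177 = 55)
R(p) = 3*p/2 (R(p) = -(p*(-6) + 0)/4 = -(-6*p + 0)/4 = -(-3)*p/2 = 3*p/2)
h(W) - R(65) = 55 - 3*65/2 = 55 - 1*195/2 = 55 - 195/2 = -85/2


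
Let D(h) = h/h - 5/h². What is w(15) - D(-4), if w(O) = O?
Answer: 229/16 ≈ 14.313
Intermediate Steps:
D(h) = 1 - 5/h²
w(15) - D(-4) = 15 - (1 - 5/(-4)²) = 15 - (1 - 5*1/16) = 15 - (1 - 5/16) = 15 - 1*11/16 = 15 - 11/16 = 229/16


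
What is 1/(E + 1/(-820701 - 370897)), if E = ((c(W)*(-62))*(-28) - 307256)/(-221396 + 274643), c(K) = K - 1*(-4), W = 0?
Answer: -21149672902/119283743941 ≈ -0.17731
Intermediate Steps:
c(K) = 4 + K (c(K) = K + 4 = 4 + K)
E = -100104/17749 (E = (((4 + 0)*(-62))*(-28) - 307256)/(-221396 + 274643) = ((4*(-62))*(-28) - 307256)/53247 = (-248*(-28) - 307256)*(1/53247) = (6944 - 307256)*(1/53247) = -300312*1/53247 = -100104/17749 ≈ -5.6400)
1/(E + 1/(-820701 - 370897)) = 1/(-100104/17749 + 1/(-820701 - 370897)) = 1/(-100104/17749 + 1/(-1191598)) = 1/(-100104/17749 - 1/1191598) = 1/(-119283743941/21149672902) = -21149672902/119283743941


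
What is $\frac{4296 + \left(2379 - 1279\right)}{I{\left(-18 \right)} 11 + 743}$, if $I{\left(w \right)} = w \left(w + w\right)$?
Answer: $\frac{5396}{7871} \approx 0.68555$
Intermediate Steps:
$I{\left(w \right)} = 2 w^{2}$ ($I{\left(w \right)} = w 2 w = 2 w^{2}$)
$\frac{4296 + \left(2379 - 1279\right)}{I{\left(-18 \right)} 11 + 743} = \frac{4296 + \left(2379 - 1279\right)}{2 \left(-18\right)^{2} \cdot 11 + 743} = \frac{4296 + \left(2379 - 1279\right)}{2 \cdot 324 \cdot 11 + 743} = \frac{4296 + 1100}{648 \cdot 11 + 743} = \frac{5396}{7128 + 743} = \frac{5396}{7871}$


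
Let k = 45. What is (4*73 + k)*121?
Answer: 40777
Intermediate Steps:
(4*73 + k)*121 = (4*73 + 45)*121 = (292 + 45)*121 = 337*121 = 40777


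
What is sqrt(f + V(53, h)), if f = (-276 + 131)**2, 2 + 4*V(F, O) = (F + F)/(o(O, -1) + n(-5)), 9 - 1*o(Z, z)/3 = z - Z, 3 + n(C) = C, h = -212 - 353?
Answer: 3*sqrt(6538448714)/1673 ≈ 145.00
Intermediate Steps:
h = -565
n(C) = -3 + C
o(Z, z) = 27 - 3*z + 3*Z (o(Z, z) = 27 - 3*(z - Z) = 27 + (-3*z + 3*Z) = 27 - 3*z + 3*Z)
V(F, O) = -1/2 + F/(2*(22 + 3*O)) (V(F, O) = -1/2 + ((F + F)/((27 - 3*(-1) + 3*O) + (-3 - 5)))/4 = -1/2 + ((2*F)/((27 + 3 + 3*O) - 8))/4 = -1/2 + ((2*F)/((30 + 3*O) - 8))/4 = -1/2 + ((2*F)/(22 + 3*O))/4 = -1/2 + (2*F/(22 + 3*O))/4 = -1/2 + F/(2*(22 + 3*O)))
f = 21025 (f = (-145)**2 = 21025)
sqrt(f + V(53, h)) = sqrt(21025 + (-22 + 53 - 3*(-565))/(2*(22 + 3*(-565)))) = sqrt(21025 + (-22 + 53 + 1695)/(2*(22 - 1695))) = sqrt(21025 + (1/2)*1726/(-1673)) = sqrt(21025 + (1/2)*(-1/1673)*1726) = sqrt(21025 - 863/1673) = sqrt(35173962/1673) = 3*sqrt(6538448714)/1673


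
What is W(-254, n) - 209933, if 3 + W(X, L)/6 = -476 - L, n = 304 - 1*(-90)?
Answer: -215171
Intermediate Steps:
n = 394 (n = 304 + 90 = 394)
W(X, L) = -2874 - 6*L (W(X, L) = -18 + 6*(-476 - L) = -18 + (-2856 - 6*L) = -2874 - 6*L)
W(-254, n) - 209933 = (-2874 - 6*394) - 209933 = (-2874 - 2364) - 209933 = -5238 - 209933 = -215171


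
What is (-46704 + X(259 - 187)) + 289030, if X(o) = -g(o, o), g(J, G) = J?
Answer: 242254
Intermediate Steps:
X(o) = -o
(-46704 + X(259 - 187)) + 289030 = (-46704 - (259 - 187)) + 289030 = (-46704 - 1*72) + 289030 = (-46704 - 72) + 289030 = -46776 + 289030 = 242254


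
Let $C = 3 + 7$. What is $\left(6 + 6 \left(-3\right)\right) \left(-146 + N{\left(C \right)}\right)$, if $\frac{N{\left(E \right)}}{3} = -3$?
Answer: $1860$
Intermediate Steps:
$C = 10$
$N{\left(E \right)} = -9$ ($N{\left(E \right)} = 3 \left(-3\right) = -9$)
$\left(6 + 6 \left(-3\right)\right) \left(-146 + N{\left(C \right)}\right) = \left(6 + 6 \left(-3\right)\right) \left(-146 - 9\right) = \left(6 - 18\right) \left(-155\right) = \left(-12\right) \left(-155\right) = 1860$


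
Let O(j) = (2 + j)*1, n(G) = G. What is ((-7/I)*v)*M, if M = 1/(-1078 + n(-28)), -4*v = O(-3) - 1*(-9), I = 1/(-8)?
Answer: 8/79 ≈ 0.10127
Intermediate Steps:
O(j) = 2 + j
I = -⅛ ≈ -0.12500
v = -2 (v = -((2 - 3) - 1*(-9))/4 = -(-1 + 9)/4 = -¼*8 = -2)
M = -1/1106 (M = 1/(-1078 - 28) = 1/(-1106) = -1/1106 ≈ -0.00090416)
((-7/I)*v)*M = (-7/(-⅛)*(-2))*(-1/1106) = (-7*(-8)*(-2))*(-1/1106) = (56*(-2))*(-1/1106) = -112*(-1/1106) = 8/79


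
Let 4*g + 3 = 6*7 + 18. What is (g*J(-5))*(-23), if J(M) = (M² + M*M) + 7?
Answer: -74727/4 ≈ -18682.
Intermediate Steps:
g = 57/4 (g = -¾ + (6*7 + 18)/4 = -¾ + (42 + 18)/4 = -¾ + (¼)*60 = -¾ + 15 = 57/4 ≈ 14.250)
J(M) = 7 + 2*M² (J(M) = (M² + M²) + 7 = 2*M² + 7 = 7 + 2*M²)
(g*J(-5))*(-23) = (57*(7 + 2*(-5)²)/4)*(-23) = (57*(7 + 2*25)/4)*(-23) = (57*(7 + 50)/4)*(-23) = ((57/4)*57)*(-23) = (3249/4)*(-23) = -74727/4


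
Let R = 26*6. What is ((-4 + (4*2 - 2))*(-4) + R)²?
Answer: 21904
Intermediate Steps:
R = 156
((-4 + (4*2 - 2))*(-4) + R)² = ((-4 + (4*2 - 2))*(-4) + 156)² = ((-4 + (8 - 2))*(-4) + 156)² = ((-4 + 6)*(-4) + 156)² = (2*(-4) + 156)² = (-8 + 156)² = 148² = 21904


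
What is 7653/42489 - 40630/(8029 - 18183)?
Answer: 300672772/71905551 ≈ 4.1815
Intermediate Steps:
7653/42489 - 40630/(8029 - 18183) = 7653*(1/42489) - 40630/(-10154) = 2551/14163 - 40630*(-1/10154) = 2551/14163 + 20315/5077 = 300672772/71905551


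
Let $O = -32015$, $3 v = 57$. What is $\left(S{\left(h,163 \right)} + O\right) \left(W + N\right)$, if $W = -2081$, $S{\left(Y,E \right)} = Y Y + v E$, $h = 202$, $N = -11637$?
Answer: $-163052148$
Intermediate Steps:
$v = 19$ ($v = \frac{1}{3} \cdot 57 = 19$)
$S{\left(Y,E \right)} = Y^{2} + 19 E$ ($S{\left(Y,E \right)} = Y Y + 19 E = Y^{2} + 19 E$)
$\left(S{\left(h,163 \right)} + O\right) \left(W + N\right) = \left(\left(202^{2} + 19 \cdot 163\right) - 32015\right) \left(-2081 - 11637\right) = \left(\left(40804 + 3097\right) - 32015\right) \left(-13718\right) = \left(43901 - 32015\right) \left(-13718\right) = 11886 \left(-13718\right) = -163052148$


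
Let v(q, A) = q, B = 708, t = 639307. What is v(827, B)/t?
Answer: 827/639307 ≈ 0.0012936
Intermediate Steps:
v(827, B)/t = 827/639307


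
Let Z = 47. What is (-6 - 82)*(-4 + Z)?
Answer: -3784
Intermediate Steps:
(-6 - 82)*(-4 + Z) = (-6 - 82)*(-4 + 47) = -88*43 = -3784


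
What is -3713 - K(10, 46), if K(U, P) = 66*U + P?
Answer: -4419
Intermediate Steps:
K(U, P) = P + 66*U
-3713 - K(10, 46) = -3713 - (46 + 66*10) = -3713 - (46 + 660) = -3713 - 1*706 = -3713 - 706 = -4419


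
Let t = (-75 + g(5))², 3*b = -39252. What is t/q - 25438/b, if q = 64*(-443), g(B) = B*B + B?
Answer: 173680769/92739392 ≈ 1.8728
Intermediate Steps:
b = -13084 (b = (⅓)*(-39252) = -13084)
g(B) = B + B² (g(B) = B² + B = B + B²)
q = -28352
t = 2025 (t = (-75 + 5*(1 + 5))² = (-75 + 5*6)² = (-75 + 30)² = (-45)² = 2025)
t/q - 25438/b = 2025/(-28352) - 25438/(-13084) = 2025*(-1/28352) - 25438*(-1/13084) = -2025/28352 + 12719/6542 = 173680769/92739392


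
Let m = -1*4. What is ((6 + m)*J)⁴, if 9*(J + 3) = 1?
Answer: 7311616/6561 ≈ 1114.4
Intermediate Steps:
J = -26/9 (J = -3 + (⅑)*1 = -3 + ⅑ = -26/9 ≈ -2.8889)
m = -4
((6 + m)*J)⁴ = ((6 - 4)*(-26/9))⁴ = (2*(-26/9))⁴ = (-52/9)⁴ = 7311616/6561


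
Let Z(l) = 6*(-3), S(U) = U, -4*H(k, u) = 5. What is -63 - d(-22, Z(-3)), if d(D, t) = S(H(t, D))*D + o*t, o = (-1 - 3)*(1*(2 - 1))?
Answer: -325/2 ≈ -162.50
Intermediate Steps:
H(k, u) = -5/4 (H(k, u) = -¼*5 = -5/4)
Z(l) = -18
o = -4 ≈ -4.0000
d(D, t) = -4*t - 5*D/4 (d(D, t) = -5*D/4 - 4*t = -4*t - 5*D/4)
-63 - d(-22, Z(-3)) = -63 - (-4*(-18) - 5/4*(-22)) = -63 - (72 + 55/2) = -63 - 1*199/2 = -63 - 199/2 = -325/2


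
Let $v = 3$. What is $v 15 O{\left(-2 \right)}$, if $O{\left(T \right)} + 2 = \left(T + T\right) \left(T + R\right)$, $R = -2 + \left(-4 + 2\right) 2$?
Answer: $1350$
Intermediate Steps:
$R = -6$ ($R = -2 - 4 = -6$)
$O{\left(T \right)} = -2 + 2 T \left(-6 + T\right)$ ($O{\left(T \right)} = -2 + \left(T + T\right) \left(T - 6\right) = -2 + 2 T \left(-6 + T\right)$)
$v 15 O{\left(-2 \right)} = 3 \cdot 15 \left(-2 - -24 + 2 \left(-2\right)^{2}\right) = 45 \left(-2 + 24 + 2 \cdot 4\right) = 45 \left(-2 + 24 + 8\right) = 45 \cdot 30 = 1350$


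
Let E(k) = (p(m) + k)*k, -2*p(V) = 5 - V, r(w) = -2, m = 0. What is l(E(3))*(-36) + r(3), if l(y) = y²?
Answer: -83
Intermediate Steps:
p(V) = -5/2 + V/2 (p(V) = -(5 - V)/2 = -5/2 + V/2)
E(k) = k*(-5/2 + k) (E(k) = ((-5/2 + (½)*0) + k)*k = ((-5/2 + 0) + k)*k = (-5/2 + k)*k = k*(-5/2 + k))
l(E(3))*(-36) + r(3) = ((½)*3*(-5 + 2*3))²*(-36) - 2 = ((½)*3*(-5 + 6))²*(-36) - 2 = ((½)*3*1)²*(-36) - 2 = (3/2)²*(-36) - 2 = (9/4)*(-36) - 2 = -81 - 2 = -83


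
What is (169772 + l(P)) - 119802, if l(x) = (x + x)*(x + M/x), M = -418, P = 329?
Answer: 265616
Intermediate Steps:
l(x) = 2*x*(x - 418/x) (l(x) = (x + x)*(x - 418/x) = (2*x)*(x - 418/x) = 2*x*(x - 418/x))
(169772 + l(P)) - 119802 = (169772 + (-836 + 2*329²)) - 119802 = (169772 + (-836 + 2*108241)) - 119802 = (169772 + (-836 + 216482)) - 119802 = (169772 + 215646) - 119802 = 385418 - 119802 = 265616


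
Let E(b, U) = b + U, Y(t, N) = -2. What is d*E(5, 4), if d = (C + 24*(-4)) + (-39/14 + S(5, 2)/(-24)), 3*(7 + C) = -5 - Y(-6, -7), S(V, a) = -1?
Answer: -53799/56 ≈ -960.70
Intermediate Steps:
C = -8 (C = -7 + (-5 - 1*(-2))/3 = -7 + (-5 + 2)/3 = -7 + (1/3)*(-3) = -7 - 1 = -8)
E(b, U) = U + b
d = -17933/168 (d = (-8 + 24*(-4)) + (-39/14 - 1/(-24)) = (-8 - 96) + (-39*1/14 - 1*(-1/24)) = -104 + (-39/14 + 1/24) = -104 - 461/168 = -17933/168 ≈ -106.74)
d*E(5, 4) = -17933*(4 + 5)/168 = -17933/168*9 = -53799/56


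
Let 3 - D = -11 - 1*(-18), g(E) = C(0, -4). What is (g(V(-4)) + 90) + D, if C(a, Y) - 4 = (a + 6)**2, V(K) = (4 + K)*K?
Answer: 126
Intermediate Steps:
V(K) = K*(4 + K)
C(a, Y) = 4 + (6 + a)**2 (C(a, Y) = 4 + (a + 6)**2 = 4 + (6 + a)**2)
g(E) = 40 (g(E) = 4 + (6 + 0)**2 = 4 + 6**2 = 4 + 36 = 40)
D = -4 (D = 3 - (-11 - 1*(-18)) = 3 - (-11 + 18) = 3 - 1*7 = 3 - 7 = -4)
(g(V(-4)) + 90) + D = (40 + 90) - 4 = 130 - 4 = 126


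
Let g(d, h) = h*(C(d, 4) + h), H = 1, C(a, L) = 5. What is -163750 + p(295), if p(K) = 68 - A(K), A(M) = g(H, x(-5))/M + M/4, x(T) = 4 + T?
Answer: -193231769/1180 ≈ -1.6376e+5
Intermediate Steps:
g(d, h) = h*(5 + h)
A(M) = -4/M + M/4 (A(M) = ((4 - 5)*(5 + (4 - 5)))/M + M/4 = (-(5 - 1))/M + M*(¼) = (-1*4)/M + M/4 = -4/M + M/4)
p(K) = 68 + 4/K - K/4 (p(K) = 68 - (-4/K + K/4) = 68 + (4/K - K/4) = 68 + 4/K - K/4)
-163750 + p(295) = -163750 + (68 + 4/295 - ¼*295) = -163750 + (68 + 4*(1/295) - 295/4) = -163750 + (68 + 4/295 - 295/4) = -163750 - 6769/1180 = -193231769/1180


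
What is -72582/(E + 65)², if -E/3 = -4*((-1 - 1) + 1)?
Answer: -72582/2809 ≈ -25.839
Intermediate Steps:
E = -12 (E = -(-12)*((-1 - 1) + 1) = -(-12)*(-2 + 1) = -(-12)*(-1) = -3*4 = -12)
-72582/(E + 65)² = -72582/(-12 + 65)² = -72582/(53²) = -72582/2809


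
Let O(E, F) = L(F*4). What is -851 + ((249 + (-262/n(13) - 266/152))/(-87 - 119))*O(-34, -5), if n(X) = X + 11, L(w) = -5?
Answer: -522373/618 ≈ -845.26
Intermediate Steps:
n(X) = 11 + X
O(E, F) = -5
-851 + ((249 + (-262/n(13) - 266/152))/(-87 - 119))*O(-34, -5) = -851 + ((249 + (-262/(11 + 13) - 266/152))/(-87 - 119))*(-5) = -851 + ((249 + (-262/24 - 266*1/152))/(-206))*(-5) = -851 + ((249 + (-262*1/24 - 7/4))*(-1/206))*(-5) = -851 + ((249 + (-131/12 - 7/4))*(-1/206))*(-5) = -851 + ((249 - 38/3)*(-1/206))*(-5) = -851 + ((709/3)*(-1/206))*(-5) = -851 - 709/618*(-5) = -851 + 3545/618 = -522373/618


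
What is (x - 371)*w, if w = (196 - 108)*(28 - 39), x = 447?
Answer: -73568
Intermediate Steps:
w = -968 (w = 88*(-11) = -968)
(x - 371)*w = (447 - 371)*(-968) = 76*(-968) = -73568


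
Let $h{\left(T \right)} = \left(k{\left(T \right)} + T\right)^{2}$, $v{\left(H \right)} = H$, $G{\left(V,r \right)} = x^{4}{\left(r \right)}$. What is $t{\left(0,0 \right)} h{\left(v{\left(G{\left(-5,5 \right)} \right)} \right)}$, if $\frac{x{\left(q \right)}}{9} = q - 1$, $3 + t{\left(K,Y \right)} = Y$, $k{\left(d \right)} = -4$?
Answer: $-8463289411632$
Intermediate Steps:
$t{\left(K,Y \right)} = -3 + Y$
$x{\left(q \right)} = -9 + 9 q$ ($x{\left(q \right)} = 9 \left(q - 1\right) = 9 \left(-1 + q\right) = -9 + 9 q$)
$G{\left(V,r \right)} = \left(-9 + 9 r\right)^{4}$
$h{\left(T \right)} = \left(-4 + T\right)^{2}$
$t{\left(0,0 \right)} h{\left(v{\left(G{\left(-5,5 \right)} \right)} \right)} = \left(-3 + 0\right) \left(-4 + 6561 \left(-1 + 5\right)^{4}\right)^{2} = - 3 \left(-4 + 6561 \cdot 4^{4}\right)^{2} = - 3 \left(-4 + 6561 \cdot 256\right)^{2} = - 3 \left(-4 + 1679616\right)^{2} = - 3 \cdot 1679612^{2} = \left(-3\right) 2821096470544 = -8463289411632$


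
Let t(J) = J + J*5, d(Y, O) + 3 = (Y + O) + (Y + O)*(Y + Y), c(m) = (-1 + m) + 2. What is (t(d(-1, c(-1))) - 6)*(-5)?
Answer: 90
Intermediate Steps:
c(m) = 1 + m
d(Y, O) = -3 + O + Y + 2*Y*(O + Y) (d(Y, O) = -3 + ((Y + O) + (Y + O)*(Y + Y)) = -3 + ((O + Y) + (O + Y)*(2*Y)) = -3 + ((O + Y) + 2*Y*(O + Y)) = -3 + (O + Y + 2*Y*(O + Y)) = -3 + O + Y + 2*Y*(O + Y))
t(J) = 6*J (t(J) = J + 5*J = 6*J)
(t(d(-1, c(-1))) - 6)*(-5) = (6*(-3 + (1 - 1) - 1 + 2*(-1)² + 2*(1 - 1)*(-1)) - 6)*(-5) = (6*(-3 + 0 - 1 + 2*1 + 2*0*(-1)) - 6)*(-5) = (6*(-3 + 0 - 1 + 2 + 0) - 6)*(-5) = (6*(-2) - 6)*(-5) = (-12 - 6)*(-5) = -18*(-5) = 90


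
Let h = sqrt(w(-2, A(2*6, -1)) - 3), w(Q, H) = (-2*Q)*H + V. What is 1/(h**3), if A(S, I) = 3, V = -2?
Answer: sqrt(7)/49 ≈ 0.053995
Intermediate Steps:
w(Q, H) = -2 - 2*H*Q (w(Q, H) = (-2*Q)*H - 2 = -2*H*Q - 2 = -2 - 2*H*Q)
h = sqrt(7) (h = sqrt((-2 - 2*3*(-2)) - 3) = sqrt((-2 + 12) - 3) = sqrt(10 - 3) = sqrt(7) ≈ 2.6458)
1/(h**3) = 1/((sqrt(7))**3) = 1/(7*sqrt(7)) = sqrt(7)/49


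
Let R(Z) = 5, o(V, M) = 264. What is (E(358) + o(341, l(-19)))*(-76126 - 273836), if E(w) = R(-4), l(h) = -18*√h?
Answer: -94139778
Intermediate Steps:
E(w) = 5
(E(358) + o(341, l(-19)))*(-76126 - 273836) = (5 + 264)*(-76126 - 273836) = 269*(-349962) = -94139778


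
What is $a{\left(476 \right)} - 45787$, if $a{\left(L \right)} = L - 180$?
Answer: $-45491$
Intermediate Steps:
$a{\left(L \right)} = -180 + L$ ($a{\left(L \right)} = L - 180 = -180 + L$)
$a{\left(476 \right)} - 45787 = \left(-180 + 476\right) - 45787 = 296 - 45787 = -45491$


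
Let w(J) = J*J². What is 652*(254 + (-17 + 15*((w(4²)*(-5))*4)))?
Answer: -801023076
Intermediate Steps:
w(J) = J³
652*(254 + (-17 + 15*((w(4²)*(-5))*4))) = 652*(254 + (-17 + 15*(((4²)³*(-5))*4))) = 652*(254 + (-17 + 15*((16³*(-5))*4))) = 652*(254 + (-17 + 15*((4096*(-5))*4))) = 652*(254 + (-17 + 15*(-20480*4))) = 652*(254 + (-17 + 15*(-81920))) = 652*(254 + (-17 - 1228800)) = 652*(254 - 1228817) = 652*(-1228563) = -801023076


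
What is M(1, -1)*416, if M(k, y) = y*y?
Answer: 416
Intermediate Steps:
M(k, y) = y**2
M(1, -1)*416 = (-1)**2*416 = 1*416 = 416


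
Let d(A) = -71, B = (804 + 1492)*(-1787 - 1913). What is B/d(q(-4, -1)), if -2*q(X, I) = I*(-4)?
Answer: 8495200/71 ≈ 1.1965e+5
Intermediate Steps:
B = -8495200 (B = 2296*(-3700) = -8495200)
q(X, I) = 2*I (q(X, I) = -I*(-4)/2 = -(-2)*I = 2*I)
B/d(q(-4, -1)) = -8495200/(-71) = -8495200*(-1/71) = 8495200/71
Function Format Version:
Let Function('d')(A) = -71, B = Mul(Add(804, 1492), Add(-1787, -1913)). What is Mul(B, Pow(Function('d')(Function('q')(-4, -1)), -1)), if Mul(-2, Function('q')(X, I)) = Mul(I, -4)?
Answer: Rational(8495200, 71) ≈ 1.1965e+5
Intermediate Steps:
B = -8495200 (B = Mul(2296, -3700) = -8495200)
Function('q')(X, I) = Mul(2, I) (Function('q')(X, I) = Mul(Rational(-1, 2), Mul(I, -4)) = Mul(Rational(-1, 2), Mul(-4, I)) = Mul(2, I))
Mul(B, Pow(Function('d')(Function('q')(-4, -1)), -1)) = Mul(-8495200, Pow(-71, -1)) = Mul(-8495200, Rational(-1, 71)) = Rational(8495200, 71)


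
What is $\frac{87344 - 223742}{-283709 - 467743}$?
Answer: $\frac{22733}{125242} \approx 0.18151$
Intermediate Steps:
$\frac{87344 - 223742}{-283709 - 467743} = \frac{87344 - 223742}{-751452} = \left(-136398\right) \left(- \frac{1}{751452}\right) = \frac{22733}{125242}$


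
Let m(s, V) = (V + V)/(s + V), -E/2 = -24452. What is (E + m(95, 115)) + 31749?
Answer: 1693736/21 ≈ 80654.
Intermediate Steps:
E = 48904 (E = -2*(-24452) = 48904)
m(s, V) = 2*V/(V + s) (m(s, V) = (2*V)/(V + s) = 2*V/(V + s))
(E + m(95, 115)) + 31749 = (48904 + 2*115/(115 + 95)) + 31749 = (48904 + 2*115/210) + 31749 = (48904 + 2*115*(1/210)) + 31749 = (48904 + 23/21) + 31749 = 1027007/21 + 31749 = 1693736/21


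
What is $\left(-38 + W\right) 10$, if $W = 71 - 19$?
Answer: $140$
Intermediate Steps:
$W = 52$
$\left(-38 + W\right) 10 = \left(-38 + 52\right) 10 = 14 \cdot 10 = 140$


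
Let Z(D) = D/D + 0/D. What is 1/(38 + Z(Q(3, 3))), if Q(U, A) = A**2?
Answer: 1/39 ≈ 0.025641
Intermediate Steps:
Z(D) = 1 (Z(D) = 1 + 0 = 1)
1/(38 + Z(Q(3, 3))) = 1/(38 + 1) = 1/39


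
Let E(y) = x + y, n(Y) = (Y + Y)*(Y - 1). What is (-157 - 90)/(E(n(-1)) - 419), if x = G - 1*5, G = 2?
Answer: 13/22 ≈ 0.59091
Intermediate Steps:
x = -3 (x = 2 - 1*5 = 2 - 5 = -3)
n(Y) = 2*Y*(-1 + Y) (n(Y) = (2*Y)*(-1 + Y) = 2*Y*(-1 + Y))
E(y) = -3 + y
(-157 - 90)/(E(n(-1)) - 419) = (-157 - 90)/((-3 + 2*(-1)*(-1 - 1)) - 419) = -247/((-3 + 2*(-1)*(-2)) - 419) = -247/((-3 + 4) - 419) = -247/(1 - 419) = -247/(-418) = -247*(-1/418) = 13/22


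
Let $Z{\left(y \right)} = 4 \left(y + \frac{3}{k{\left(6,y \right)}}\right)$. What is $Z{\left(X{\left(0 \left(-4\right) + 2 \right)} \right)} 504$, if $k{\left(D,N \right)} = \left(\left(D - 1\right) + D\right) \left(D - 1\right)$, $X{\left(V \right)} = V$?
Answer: $\frac{227808}{55} \approx 4142.0$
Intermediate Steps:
$k{\left(D,N \right)} = \left(-1 + D\right) \left(-1 + 2 D\right)$ ($k{\left(D,N \right)} = \left(\left(-1 + D\right) + D\right) \left(-1 + D\right) = \left(-1 + 2 D\right) \left(-1 + D\right) = \left(-1 + D\right) \left(-1 + 2 D\right)$)
$Z{\left(y \right)} = \frac{12}{55} + 4 y$ ($Z{\left(y \right)} = 4 \left(y + \frac{3}{1 - 18 + 2 \cdot 6^{2}}\right) = 4 \left(y + \frac{3}{1 - 18 + 2 \cdot 36}\right) = 4 \left(y + \frac{3}{1 - 18 + 72}\right) = 4 \left(y + \frac{3}{55}\right) = 4 \left(\frac{3}{55} + y\right) = \frac{12}{55} + 4 y$)
$Z{\left(X{\left(0 \left(-4\right) + 2 \right)} \right)} 504 = \left(\frac{12}{55} + 4 \left(0 \left(-4\right) + 2\right)\right) 504 = \left(\frac{12}{55} + 4 \left(0 + 2\right)\right) 504 = \left(\frac{12}{55} + 4 \cdot 2\right) 504 = \left(\frac{12}{55} + 8\right) 504 = \frac{452}{55} \cdot 504 = \frac{227808}{55}$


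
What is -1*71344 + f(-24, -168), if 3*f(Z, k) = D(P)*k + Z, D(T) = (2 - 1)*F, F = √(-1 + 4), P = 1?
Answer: -71352 - 56*√3 ≈ -71449.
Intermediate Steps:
F = √3 ≈ 1.7320
D(T) = √3 (D(T) = (2 - 1)*√3 = 1*√3 = √3)
f(Z, k) = Z/3 + k*√3/3 (f(Z, k) = (√3*k + Z)/3 = (k*√3 + Z)/3 = (Z + k*√3)/3 = Z/3 + k*√3/3)
-1*71344 + f(-24, -168) = -1*71344 + ((⅓)*(-24) + (⅓)*(-168)*√3) = -71344 + (-8 - 56*√3) = -71352 - 56*√3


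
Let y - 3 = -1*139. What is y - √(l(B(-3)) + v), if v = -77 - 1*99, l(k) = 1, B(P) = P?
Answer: -136 - 5*I*√7 ≈ -136.0 - 13.229*I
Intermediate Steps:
v = -176 (v = -77 - 99 = -176)
y = -136 (y = 3 - 1*139 = 3 - 139 = -136)
y - √(l(B(-3)) + v) = -136 - √(1 - 176) = -136 - √(-175) = -136 - 5*I*√7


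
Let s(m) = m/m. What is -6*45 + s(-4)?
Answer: -269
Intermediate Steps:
s(m) = 1
-6*45 + s(-4) = -6*45 + 1 = -270 + 1 = -269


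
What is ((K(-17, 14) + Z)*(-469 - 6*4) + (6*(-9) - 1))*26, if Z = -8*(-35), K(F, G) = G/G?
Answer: -3603288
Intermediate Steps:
K(F, G) = 1
Z = 280
((K(-17, 14) + Z)*(-469 - 6*4) + (6*(-9) - 1))*26 = ((1 + 280)*(-469 - 6*4) + (6*(-9) - 1))*26 = (281*(-469 - 24) + (-54 - 1))*26 = (281*(-493) - 55)*26 = (-138533 - 55)*26 = -138588*26 = -3603288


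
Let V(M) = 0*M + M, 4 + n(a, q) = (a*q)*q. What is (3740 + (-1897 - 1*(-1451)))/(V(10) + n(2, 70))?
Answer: 1647/4903 ≈ 0.33592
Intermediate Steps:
n(a, q) = -4 + a*q² (n(a, q) = -4 + (a*q)*q = -4 + a*q²)
V(M) = M (V(M) = 0 + M = M)
(3740 + (-1897 - 1*(-1451)))/(V(10) + n(2, 70)) = (3740 + (-1897 - 1*(-1451)))/(10 + (-4 + 2*70²)) = (3740 + (-1897 + 1451))/(10 + (-4 + 2*4900)) = (3740 - 446)/(10 + (-4 + 9800)) = 3294/(10 + 9796) = 3294/9806 = 3294*(1/9806) = 1647/4903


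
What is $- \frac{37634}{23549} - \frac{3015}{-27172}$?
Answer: $- \frac{951590813}{639873428} \approx -1.4872$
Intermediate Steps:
$- \frac{37634}{23549} - \frac{3015}{-27172} = \left(-37634\right) \frac{1}{23549} - - \frac{3015}{27172} = - \frac{37634}{23549} + \frac{3015}{27172} = - \frac{951590813}{639873428}$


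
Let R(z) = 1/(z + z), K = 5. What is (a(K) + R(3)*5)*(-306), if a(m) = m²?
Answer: -7905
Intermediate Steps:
R(z) = 1/(2*z)
(a(K) + R(3)*5)*(-306) = (5² + ((½)/3)*5)*(-306) = (25 + ((½)*(⅓))*5)*(-306) = (25 + (⅙)*5)*(-306) = (25 + ⅚)*(-306) = (155/6)*(-306) = -7905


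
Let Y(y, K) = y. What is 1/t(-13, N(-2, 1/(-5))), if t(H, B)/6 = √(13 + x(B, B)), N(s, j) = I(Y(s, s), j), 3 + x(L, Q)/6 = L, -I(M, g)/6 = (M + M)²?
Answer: -I*√581/3486 ≈ -0.0069145*I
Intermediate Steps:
I(M, g) = -24*M² (I(M, g) = -6*(M + M)² = -6*4*M² = -24*M²)
x(L, Q) = -18 + 6*L
N(s, j) = -24*s²
t(H, B) = 6*√(-5 + 6*B) (t(H, B) = 6*√(13 + (-18 + 6*B)) = 6*√(-5 + 6*B))
1/t(-13, N(-2, 1/(-5))) = 1/(6*√(-5 + 6*(-24*(-2)²))) = 1/(6*√(-5 + 6*(-24*4))) = 1/(6*√(-5 + 6*(-96))) = 1/(6*√(-5 - 576)) = 1/(6*√(-581)) = 1/(6*(I*√581)) = 1/(6*I*√581) = -I*√581/3486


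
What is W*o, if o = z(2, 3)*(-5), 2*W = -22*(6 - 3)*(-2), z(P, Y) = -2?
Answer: 660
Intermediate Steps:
W = 66 (W = (-22*(6 - 3)*(-2))/2 = (-66*(-2))/2 = (-22*(-6))/2 = (½)*132 = 66)
o = 10 (o = -2*(-5) = 10)
W*o = 66*10 = 660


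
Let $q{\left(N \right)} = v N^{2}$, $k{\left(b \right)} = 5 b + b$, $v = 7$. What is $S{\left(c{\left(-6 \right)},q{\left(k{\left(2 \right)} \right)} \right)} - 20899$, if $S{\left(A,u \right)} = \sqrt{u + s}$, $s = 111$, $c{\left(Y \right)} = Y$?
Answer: $-20899 + \sqrt{1119} \approx -20866.0$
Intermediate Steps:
$k{\left(b \right)} = 6 b$
$q{\left(N \right)} = 7 N^{2}$
$S{\left(A,u \right)} = \sqrt{111 + u}$ ($S{\left(A,u \right)} = \sqrt{u + 111} = \sqrt{111 + u}$)
$S{\left(c{\left(-6 \right)},q{\left(k{\left(2 \right)} \right)} \right)} - 20899 = \sqrt{111 + 7 \left(6 \cdot 2\right)^{2}} - 20899 = \sqrt{111 + 7 \cdot 12^{2}} - 20899 = \sqrt{111 + 7 \cdot 144} - 20899 = \sqrt{111 + 1008} - 20899 = \sqrt{1119} - 20899 = -20899 + \sqrt{1119}$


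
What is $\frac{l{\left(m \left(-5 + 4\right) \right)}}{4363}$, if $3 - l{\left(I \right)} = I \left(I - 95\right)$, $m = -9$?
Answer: $\frac{777}{4363} \approx 0.17809$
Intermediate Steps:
$l{\left(I \right)} = 3 - I \left(-95 + I\right)$ ($l{\left(I \right)} = 3 - I \left(I - 95\right) = 3 - I \left(-95 + I\right)$)
$\frac{l{\left(m \left(-5 + 4\right) \right)}}{4363} = \frac{3 - \left(- 9 \left(-5 + 4\right)\right)^{2} + 95 \left(- 9 \left(-5 + 4\right)\right)}{4363} = \left(3 - \left(\left(-9\right) \left(-1\right)\right)^{2} + 95 \left(\left(-9\right) \left(-1\right)\right)\right) \frac{1}{4363} = \left(3 - 9^{2} + 95 \cdot 9\right) \frac{1}{4363} = \left(3 - 81 + 855\right) \frac{1}{4363} = 777 \cdot \frac{1}{4363} = \frac{777}{4363}$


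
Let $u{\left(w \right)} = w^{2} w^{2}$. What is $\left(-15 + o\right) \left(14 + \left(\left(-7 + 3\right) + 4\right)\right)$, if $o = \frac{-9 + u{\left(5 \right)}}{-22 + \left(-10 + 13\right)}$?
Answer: $- \frac{12614}{19} \approx -663.89$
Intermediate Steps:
$u{\left(w \right)} = w^{4}$
$o = - \frac{616}{19}$ ($o = \frac{-9 + 5^{4}}{-22 + \left(-10 + 13\right)} = \frac{-9 + 625}{-22 + 3} = \frac{616}{-19} = 616 \left(- \frac{1}{19}\right) = - \frac{616}{19} \approx -32.421$)
$\left(-15 + o\right) \left(14 + \left(\left(-7 + 3\right) + 4\right)\right) = \left(-15 - \frac{616}{19}\right) \left(14 + \left(\left(-7 + 3\right) + 4\right)\right) = - \frac{901 \left(14 + \left(-4 + 4\right)\right)}{19} = - \frac{901 \left(14 + 0\right)}{19} = \left(- \frac{901}{19}\right) 14 = - \frac{12614}{19}$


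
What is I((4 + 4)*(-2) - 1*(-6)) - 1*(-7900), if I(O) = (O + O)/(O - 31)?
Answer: 323920/41 ≈ 7900.5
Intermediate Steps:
I(O) = 2*O/(-31 + O) (I(O) = (2*O)/(-31 + O) = 2*O/(-31 + O))
I((4 + 4)*(-2) - 1*(-6)) - 1*(-7900) = 2*((4 + 4)*(-2) - 1*(-6))/(-31 + ((4 + 4)*(-2) - 1*(-6))) - 1*(-7900) = 2*(8*(-2) + 6)/(-31 + (8*(-2) + 6)) + 7900 = 2*(-16 + 6)/(-31 + (-16 + 6)) + 7900 = 2*(-10)/(-31 - 10) + 7900 = 2*(-10)/(-41) + 7900 = 2*(-10)*(-1/41) + 7900 = 20/41 + 7900 = 323920/41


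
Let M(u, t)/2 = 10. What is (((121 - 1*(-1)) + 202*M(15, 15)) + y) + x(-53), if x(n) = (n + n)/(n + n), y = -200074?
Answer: -195911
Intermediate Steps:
M(u, t) = 20 (M(u, t) = 2*10 = 20)
x(n) = 1 (x(n) = (2*n)/((2*n)) = (2*n)*(1/(2*n)) = 1)
(((121 - 1*(-1)) + 202*M(15, 15)) + y) + x(-53) = (((121 - 1*(-1)) + 202*20) - 200074) + 1 = (((121 + 1) + 4040) - 200074) + 1 = ((122 + 4040) - 200074) + 1 = (4162 - 200074) + 1 = -195912 + 1 = -195911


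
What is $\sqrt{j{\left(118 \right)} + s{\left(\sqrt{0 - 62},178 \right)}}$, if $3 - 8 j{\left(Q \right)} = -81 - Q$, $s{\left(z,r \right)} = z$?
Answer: $\frac{\sqrt{101 + 4 i \sqrt{62}}}{2} \approx 5.0843 + 0.77435 i$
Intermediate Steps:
$j{\left(Q \right)} = \frac{21}{2} + \frac{Q}{8}$ ($j{\left(Q \right)} = \frac{3}{8} - \frac{-81 - Q}{8} = \frac{3}{8} + \left(\frac{81}{8} + \frac{Q}{8}\right) = \frac{21}{2} + \frac{Q}{8}$)
$\sqrt{j{\left(118 \right)} + s{\left(\sqrt{0 - 62},178 \right)}} = \sqrt{\left(\frac{21}{2} + \frac{1}{8} \cdot 118\right) + \sqrt{0 - 62}} = \sqrt{\left(\frac{21}{2} + \frac{59}{4}\right) + \sqrt{-62}} = \sqrt{\frac{101}{4} + i \sqrt{62}}$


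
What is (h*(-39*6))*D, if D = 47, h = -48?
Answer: 527904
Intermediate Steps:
(h*(-39*6))*D = -(-1872)*6*47 = -48*(-234)*47 = 11232*47 = 527904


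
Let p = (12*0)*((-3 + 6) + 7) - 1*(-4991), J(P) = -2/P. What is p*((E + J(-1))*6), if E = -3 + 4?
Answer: 89838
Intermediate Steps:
E = 1
p = 4991 (p = 0*(3 + 7) + 4991 = 0*10 + 4991 = 0 + 4991 = 4991)
p*((E + J(-1))*6) = 4991*((1 - 2/(-1))*6) = 4991*((1 - 2*(-1))*6) = 4991*((1 + 2)*6) = 4991*(3*6) = 4991*18 = 89838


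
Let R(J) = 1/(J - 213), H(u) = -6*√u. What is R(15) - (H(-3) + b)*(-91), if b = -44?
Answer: -792793/198 - 546*I*√3 ≈ -4004.0 - 945.7*I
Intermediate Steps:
R(J) = 1/(-213 + J)
R(15) - (H(-3) + b)*(-91) = 1/(-213 + 15) - (-6*I*√3 - 44)*(-91) = 1/(-198) - (-6*I*√3 - 44)*(-91) = -1/198 - (-6*I*√3 - 44)*(-91) = -1/198 - (-44 - 6*I*√3)*(-91) = -1/198 - (4004 + 546*I*√3) = -1/198 + (-4004 - 546*I*√3) = -792793/198 - 546*I*√3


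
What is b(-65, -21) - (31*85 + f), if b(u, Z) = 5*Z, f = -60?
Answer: -2680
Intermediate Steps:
b(-65, -21) - (31*85 + f) = 5*(-21) - (31*85 - 60) = -105 - (2635 - 60) = -105 - 1*2575 = -105 - 2575 = -2680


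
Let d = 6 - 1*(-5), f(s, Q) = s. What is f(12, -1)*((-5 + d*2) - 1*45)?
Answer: -336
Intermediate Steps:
d = 11 (d = 6 + 5 = 11)
f(12, -1)*((-5 + d*2) - 1*45) = 12*((-5 + 11*2) - 1*45) = 12*((-5 + 22) - 45) = 12*(17 - 45) = 12*(-28) = -336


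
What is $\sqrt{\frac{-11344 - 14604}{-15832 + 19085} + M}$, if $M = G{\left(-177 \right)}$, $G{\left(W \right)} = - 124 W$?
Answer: $\frac{4 \sqrt{14510595293}}{3253} \approx 148.12$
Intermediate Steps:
$M = 21948$ ($M = \left(-124\right) \left(-177\right) = 21948$)
$\sqrt{\frac{-11344 - 14604}{-15832 + 19085} + M} = \sqrt{\frac{-11344 - 14604}{-15832 + 19085} + 21948} = \sqrt{- \frac{25948}{3253} + 21948} = \sqrt{\frac{71370896}{3253}} = \frac{4 \sqrt{14510595293}}{3253}$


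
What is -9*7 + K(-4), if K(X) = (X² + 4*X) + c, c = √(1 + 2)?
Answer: -63 + √3 ≈ -61.268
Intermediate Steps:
c = √3 ≈ 1.7320
K(X) = √3 + X² + 4*X (K(X) = (X² + 4*X) + √3 = √3 + X² + 4*X)
-9*7 + K(-4) = -9*7 + (√3 + (-4)² + 4*(-4)) = -63 + (√3 + 16 - 16) = -63 + √3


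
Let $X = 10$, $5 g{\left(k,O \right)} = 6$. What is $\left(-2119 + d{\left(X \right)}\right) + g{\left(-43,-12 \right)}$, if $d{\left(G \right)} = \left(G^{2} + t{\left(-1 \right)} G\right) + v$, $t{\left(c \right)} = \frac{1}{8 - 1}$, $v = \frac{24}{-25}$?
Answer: $- \frac{353033}{175} \approx -2017.3$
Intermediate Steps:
$g{\left(k,O \right)} = \frac{6}{5}$ ($g{\left(k,O \right)} = \frac{1}{5} \cdot 6 = \frac{6}{5}$)
$v = - \frac{24}{25}$ ($v = 24 \left(- \frac{1}{25}\right) = - \frac{24}{25} \approx -0.96$)
$t{\left(c \right)} = \frac{1}{7}$
$d{\left(G \right)} = - \frac{24}{25} + G^{2} + \frac{G}{7}$ ($d{\left(G \right)} = \left(G^{2} + \frac{G}{7}\right) - \frac{24}{25} = - \frac{24}{25} + G^{2} + \frac{G}{7}$)
$\left(-2119 + d{\left(X \right)}\right) + g{\left(-43,-12 \right)} = \left(-2119 + \left(- \frac{24}{25} + 10^{2} + \frac{1}{7} \cdot 10\right)\right) + \frac{6}{5} = \left(-2119 + \left(- \frac{24}{25} + 100 + \frac{10}{7}\right)\right) + \frac{6}{5} = \left(-2119 + \frac{17582}{175}\right) + \frac{6}{5} = - \frac{353243}{175} + \frac{6}{5} = - \frac{353033}{175}$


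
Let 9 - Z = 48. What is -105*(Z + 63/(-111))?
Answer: 153720/37 ≈ 4154.6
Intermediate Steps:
Z = -39 (Z = 9 - 1*48 = 9 - 48 = -39)
-105*(Z + 63/(-111)) = -105*(-39 + 63/(-111)) = -105*(-39 + 63*(-1/111)) = -105*(-39 - 21/37) = -105*(-1464/37) = 153720/37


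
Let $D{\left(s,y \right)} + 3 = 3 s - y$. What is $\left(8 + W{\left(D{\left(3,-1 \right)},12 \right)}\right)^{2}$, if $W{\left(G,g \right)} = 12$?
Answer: $400$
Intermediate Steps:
$D{\left(s,y \right)} = -3 - y + 3 s$ ($D{\left(s,y \right)} = -3 + \left(3 s - y\right) = -3 + \left(- y + 3 s\right) = -3 - y + 3 s$)
$\left(8 + W{\left(D{\left(3,-1 \right)},12 \right)}\right)^{2} = \left(8 + 12\right)^{2} = 20^{2} = 400$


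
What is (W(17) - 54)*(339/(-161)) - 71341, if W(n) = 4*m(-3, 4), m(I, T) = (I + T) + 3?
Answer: -11473019/161 ≈ -71261.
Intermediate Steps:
m(I, T) = 3 + I + T
W(n) = 16 (W(n) = 4*(3 - 3 + 4) = 4*4 = 16)
(W(17) - 54)*(339/(-161)) - 71341 = (16 - 54)*(339/(-161)) - 71341 = -12882*(-1)/161 - 71341 = -38*(-339/161) - 71341 = 12882/161 - 71341 = -11473019/161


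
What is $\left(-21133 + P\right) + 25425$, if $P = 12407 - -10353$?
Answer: $27052$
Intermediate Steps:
$P = 22760$ ($P = 12407 + 10353 = 22760$)
$\left(-21133 + P\right) + 25425 = \left(-21133 + 22760\right) + 25425 = 1627 + 25425 = 27052$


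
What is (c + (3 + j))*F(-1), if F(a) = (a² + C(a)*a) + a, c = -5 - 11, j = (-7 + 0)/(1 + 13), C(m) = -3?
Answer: -81/2 ≈ -40.500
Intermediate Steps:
j = -½ (j = -7/14 = -7*1/14 = -½ ≈ -0.50000)
c = -16
F(a) = a² - 2*a (F(a) = (a² - 3*a) + a = a² - 2*a)
(c + (3 + j))*F(-1) = (-16 + (3 - ½))*(-(-2 - 1)) = (-16 + 5/2)*(-1*(-3)) = -27/2*3 = -81/2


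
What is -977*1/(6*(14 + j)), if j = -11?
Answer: -977/18 ≈ -54.278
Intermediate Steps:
-977*1/(6*(14 + j)) = -977*1/(6*(14 - 11)) = -977/(6*3) = -977/18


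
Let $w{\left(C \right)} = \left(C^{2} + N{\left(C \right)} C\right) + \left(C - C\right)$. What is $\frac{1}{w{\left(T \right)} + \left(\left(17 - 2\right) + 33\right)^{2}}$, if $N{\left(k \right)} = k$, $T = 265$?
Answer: $\frac{1}{142754} \approx 7.0051 \cdot 10^{-6}$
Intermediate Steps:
$w{\left(C \right)} = 2 C^{2}$ ($w{\left(C \right)} = \left(C^{2} + C C\right) + \left(C - C\right) = \left(C^{2} + C^{2}\right) + 0 = 2 C^{2} + 0 = 2 C^{2}$)
$\frac{1}{w{\left(T \right)} + \left(\left(17 - 2\right) + 33\right)^{2}} = \frac{1}{2 \cdot 265^{2} + \left(\left(17 - 2\right) + 33\right)^{2}} = \frac{1}{2 \cdot 70225 + \left(\left(17 - 2\right) + 33\right)^{2}} = \frac{1}{140450 + \left(15 + 33\right)^{2}} = \frac{1}{140450 + 48^{2}} = \frac{1}{140450 + 2304} = \frac{1}{142754}$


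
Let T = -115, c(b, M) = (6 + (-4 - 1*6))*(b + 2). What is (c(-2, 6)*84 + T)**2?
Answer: 13225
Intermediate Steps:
c(b, M) = -8 - 4*b (c(b, M) = (6 + (-4 - 6))*(2 + b) = (6 - 10)*(2 + b) = -4*(2 + b) = -8 - 4*b)
(c(-2, 6)*84 + T)**2 = ((-8 - 4*(-2))*84 - 115)**2 = ((-8 + 8)*84 - 115)**2 = (0*84 - 115)**2 = (0 - 115)**2 = (-115)**2 = 13225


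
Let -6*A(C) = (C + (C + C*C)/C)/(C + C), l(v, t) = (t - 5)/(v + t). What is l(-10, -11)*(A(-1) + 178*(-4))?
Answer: -34180/63 ≈ -542.54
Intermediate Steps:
l(v, t) = (-5 + t)/(t + v)
A(C) = -(C + (C + C**2)/C)/(12*C) (A(C) = -(C + (C + C*C)/C)/(6*(C + C)) = -(C + (C + C**2)/C)/(6*(2*C)) = -(C + (C + C**2)/C)*1/(2*C)/6 = -(C + (C + C**2)/C)/(12*C))
l(-10, -11)*(A(-1) + 178*(-4)) = ((-5 - 11)/(-11 - 10))*((1/12)*(-1 - 2*(-1))/(-1) + 178*(-4)) = (-16/(-21))*((1/12)*(-1)*(-1 + 2) - 712) = (-1/21*(-16))*((1/12)*(-1)*1 - 712) = 16*(-1/12 - 712)/21 = (16/21)*(-8545/12) = -34180/63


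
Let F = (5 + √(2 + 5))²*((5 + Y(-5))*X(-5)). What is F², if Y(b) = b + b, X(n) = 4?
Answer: 689600 + 256000*√7 ≈ 1.3669e+6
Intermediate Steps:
Y(b) = 2*b
F = -20*(5 + √7)² (F = (5 + √(2 + 5))²*((5 + 2*(-5))*4) = (5 + √7)²*((5 - 10)*4) = (5 + √7)²*(-5*4) = (5 + √7)²*(-20) = -20*(5 + √7)² ≈ -1169.2)
F² = (-640 - 200*√7)²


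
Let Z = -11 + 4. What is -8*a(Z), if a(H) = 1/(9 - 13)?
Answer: 2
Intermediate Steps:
Z = -7
a(H) = -1/4 (a(H) = 1/(-4) = -1/4)
-8*a(Z) = -8*(-1/4) = 2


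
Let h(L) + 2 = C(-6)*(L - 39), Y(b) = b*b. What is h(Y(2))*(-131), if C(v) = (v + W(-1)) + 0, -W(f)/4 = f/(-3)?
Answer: -100084/3 ≈ -33361.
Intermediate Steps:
W(f) = 4*f/3 (W(f) = -4*f/(-3) = -4*f*(-1)/3 = -(-4)*f/3 = 4*f/3)
Y(b) = b²
C(v) = -4/3 + v (C(v) = (v + (4/3)*(-1)) + 0 = (v - 4/3) + 0 = (-4/3 + v) + 0 = -4/3 + v)
h(L) = 284 - 22*L/3 (h(L) = -2 + (-4/3 - 6)*(L - 39) = -2 - 22*(-39 + L)/3 = -2 + (286 - 22*L/3) = 284 - 22*L/3)
h(Y(2))*(-131) = (284 - 22/3*2²)*(-131) = (284 - 22/3*4)*(-131) = (284 - 88/3)*(-131) = (764/3)*(-131) = -100084/3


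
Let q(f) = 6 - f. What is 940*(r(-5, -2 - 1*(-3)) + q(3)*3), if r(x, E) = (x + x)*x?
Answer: 55460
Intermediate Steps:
r(x, E) = 2*x² (r(x, E) = (2*x)*x = 2*x²)
940*(r(-5, -2 - 1*(-3)) + q(3)*3) = 940*(2*(-5)² + (6 - 1*3)*3) = 940*(2*25 + (6 - 3)*3) = 940*(50 + 3*3) = 940*(50 + 9) = 940*59 = 55460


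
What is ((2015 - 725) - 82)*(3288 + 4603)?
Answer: 9532328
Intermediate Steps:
((2015 - 725) - 82)*(3288 + 4603) = (1290 - 82)*7891 = 1208*7891 = 9532328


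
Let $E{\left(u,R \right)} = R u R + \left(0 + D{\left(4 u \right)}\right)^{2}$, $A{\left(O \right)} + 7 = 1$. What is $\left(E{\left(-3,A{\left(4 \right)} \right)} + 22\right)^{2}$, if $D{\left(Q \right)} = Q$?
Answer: $3364$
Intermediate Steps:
$A{\left(O \right)} = -6$ ($A{\left(O \right)} = -7 + 1 = -6$)
$E{\left(u,R \right)} = 16 u^{2} + u R^{2}$ ($E{\left(u,R \right)} = R u R + \left(0 + 4 u\right)^{2} = u R^{2} + \left(4 u\right)^{2} = u R^{2} + 16 u^{2} = 16 u^{2} + u R^{2}$)
$\left(E{\left(-3,A{\left(4 \right)} \right)} + 22\right)^{2} = \left(- 3 \left(\left(-6\right)^{2} + 16 \left(-3\right)\right) + 22\right)^{2} = \left(- 3 \left(36 - 48\right) + 22\right)^{2} = \left(\left(-3\right) \left(-12\right) + 22\right)^{2} = \left(36 + 22\right)^{2} = 58^{2} = 3364$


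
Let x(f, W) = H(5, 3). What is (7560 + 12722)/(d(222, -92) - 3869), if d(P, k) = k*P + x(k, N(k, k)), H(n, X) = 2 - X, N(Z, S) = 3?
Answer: -10141/12147 ≈ -0.83486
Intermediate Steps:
x(f, W) = -1 (x(f, W) = 2 - 1*3 = 2 - 3 = -1)
d(P, k) = -1 + P*k (d(P, k) = k*P - 1 = P*k - 1 = -1 + P*k)
(7560 + 12722)/(d(222, -92) - 3869) = (7560 + 12722)/((-1 + 222*(-92)) - 3869) = 20282/((-1 - 20424) - 3869) = 20282/(-20425 - 3869) = 20282/(-24294) = 20282*(-1/24294) = -10141/12147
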